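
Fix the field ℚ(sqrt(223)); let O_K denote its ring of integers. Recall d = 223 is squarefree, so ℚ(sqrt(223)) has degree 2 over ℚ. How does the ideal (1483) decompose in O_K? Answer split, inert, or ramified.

Since 223 ≢ 1 mod 4, the ring of integers is ℤ[√223] with discriminant 4·223 = 892.
Since gcd(1483, 892) = 1 the prime 1483 does not ramify.
(223/1483) = 223^741 mod 1483 = 1, giving Legendre symbol 1.
d is a quadratic residue mod p, hence 1483 splits in O_K.

splits completely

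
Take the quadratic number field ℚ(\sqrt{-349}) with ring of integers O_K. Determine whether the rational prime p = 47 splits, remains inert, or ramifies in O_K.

Since -349 ≢ 1 mod 4, the ring of integers is ℤ[√-349] with discriminant 4·(-349) = -1396.
disc(K) = -1396 is not divisible by 47; 47 is unramified.
Legendre symbol by Euler's criterion: (-349/47) ≡ (-349)^23 ≡ 1 (mod 47), i.e. (-349/47) = 1.
d is a quadratic residue mod p, hence 47 splits in O_K.

p splits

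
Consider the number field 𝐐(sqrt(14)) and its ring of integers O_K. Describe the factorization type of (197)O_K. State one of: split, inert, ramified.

inert — (197) stays prime in O_K

14 mod 4 = 2, hence disc K = 4·14 = 56 and O_K = ℤ[√14].
197 ∤ 56, so 197 is unramified.
Legendre symbol by Euler's criterion: (14/197) ≡ 14^98 ≡ 196 (mod 197), i.e. (14/197) = -1.
d is a non-residue mod p, hence 197 remains inert in O_K.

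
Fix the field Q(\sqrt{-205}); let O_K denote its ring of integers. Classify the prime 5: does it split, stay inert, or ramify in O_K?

ramified

d = -205 ≡ 3 (mod 4), so O_K = ℤ[√-205] and disc(K) = 4d = -820.
5 divides disc(K) = -820, so 5 ramifies.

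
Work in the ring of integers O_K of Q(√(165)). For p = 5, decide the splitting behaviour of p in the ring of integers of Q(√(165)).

165 mod 4 = 1, hence disc K = 165 and O_K = ℤ[(1+√165)/2].
5 divides disc(K) = 165, so 5 ramifies.

ramifies in O_K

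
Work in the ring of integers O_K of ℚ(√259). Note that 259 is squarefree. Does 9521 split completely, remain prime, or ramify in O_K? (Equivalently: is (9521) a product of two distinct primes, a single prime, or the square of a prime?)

Since 259 ≢ 1 mod 4, the ring of integers is ℤ[√259] with discriminant 4·259 = 1036.
disc(K) = 1036 is not divisible by 9521; 9521 is unramified.
Compute (259/9521) via Euler: 259^((9521-1)/2) mod 9521 = 1, so (259/9521) = 1.
(259/9521) = 1, so 9521 splits.

p splits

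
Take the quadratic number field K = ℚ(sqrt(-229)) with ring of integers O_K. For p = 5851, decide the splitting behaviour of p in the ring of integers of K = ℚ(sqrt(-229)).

5851 remains inert

-229 mod 4 = 3, hence disc K = 4·(-229) = -916 and O_K = ℤ[√-229].
disc(K) = -916 is not divisible by 5851; 5851 is unramified.
Euler's criterion: (-229)^2925 mod 5851 = 5850. Thus (-229|5851) = -1.
Legendre symbol -1 ⇒ 5851 is inert.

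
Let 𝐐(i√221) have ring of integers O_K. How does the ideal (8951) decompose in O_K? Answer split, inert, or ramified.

-221 mod 4 = 3, hence disc K = 4·(-221) = -884 and O_K = ℤ[√-221].
8951 ∤ -884, so 8951 is unramified.
Euler's criterion: (-221)^4475 mod 8951 = 1. Thus (-221|8951) = 1.
d is a quadratic residue mod p, hence 8951 splits in O_K.

split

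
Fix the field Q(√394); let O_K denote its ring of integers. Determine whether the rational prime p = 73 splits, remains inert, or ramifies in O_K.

d = 394 ≡ 2 (mod 4), so O_K = ℤ[√394] and disc(K) = 4d = 1576.
disc(K) = 1576 is not divisible by 73; 73 is unramified.
(394/73) = 29^36 mod 73 = 72, giving Legendre symbol -1.
d is a non-residue mod p, hence 73 remains inert in O_K.

remains prime (inert)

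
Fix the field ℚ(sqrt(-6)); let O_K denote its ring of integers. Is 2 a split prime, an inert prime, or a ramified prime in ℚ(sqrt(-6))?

Since -6 ≢ 1 mod 4, the ring of integers is ℤ[√-6] with discriminant 4·(-6) = -24.
2 divides disc(K) = -24, so 2 ramifies.

ramifies in O_K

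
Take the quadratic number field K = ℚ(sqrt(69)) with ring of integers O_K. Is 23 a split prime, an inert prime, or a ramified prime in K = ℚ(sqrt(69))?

Since 69 ≡ 1 mod 4, the ring of integers is ℤ[(1+√69)/2] with discriminant 69.
23 divides disc(K) = 69, so 23 ramifies.

ramified — (23) = 𝔭²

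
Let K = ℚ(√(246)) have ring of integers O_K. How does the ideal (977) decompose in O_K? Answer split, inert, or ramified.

977 splits in O_K

246 mod 4 = 2, hence disc K = 4·246 = 984 and O_K = ℤ[√246].
Since gcd(977, 984) = 1 the prime 977 does not ramify.
Compute (246/977) via Euler: 246^((977-1)/2) mod 977 = 1, so (246/977) = 1.
Legendre symbol 1 ⇒ 977 is split.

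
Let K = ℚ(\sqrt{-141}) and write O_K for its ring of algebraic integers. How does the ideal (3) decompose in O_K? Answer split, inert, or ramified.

d = -141 ≡ 3 (mod 4), so O_K = ℤ[√-141] and disc(K) = 4d = -564.
disc(K) = -564 = 3·(-188), so p = 3 is ramified.

p ramifies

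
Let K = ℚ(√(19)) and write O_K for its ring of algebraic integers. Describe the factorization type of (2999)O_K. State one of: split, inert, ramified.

Since 19 ≢ 1 mod 4, the ring of integers is ℤ[√19] with discriminant 4·19 = 76.
disc(K) = 76 is not divisible by 2999; 2999 is unramified.
Legendre symbol by Euler's criterion: (19/2999) ≡ 19^1499 ≡ 2998 (mod 2999), i.e. (19/2999) = -1.
(19/2999) = -1, so 2999 is inert.

inert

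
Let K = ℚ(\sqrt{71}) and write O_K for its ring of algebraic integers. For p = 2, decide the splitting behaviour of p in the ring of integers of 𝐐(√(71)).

ramified — (2) = 𝔭²

d = 71 ≡ 3 (mod 4), so O_K = ℤ[√71] and disc(K) = 4d = 284.
disc(K) = 284 = 2·142, so p = 2 is ramified.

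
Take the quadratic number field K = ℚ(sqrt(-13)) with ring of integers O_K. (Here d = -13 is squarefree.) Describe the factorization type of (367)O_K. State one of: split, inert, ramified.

d = -13 ≡ 3 (mod 4), so O_K = ℤ[√-13] and disc(K) = 4d = -52.
Since gcd(367, -52) = 1 the prime 367 does not ramify.
Compute (-13/367) via Euler: 354^((367-1)/2) mod 367 = 366, so (-13/367) = -1.
d is a non-residue mod p, hence 367 remains inert in O_K.

367 remains inert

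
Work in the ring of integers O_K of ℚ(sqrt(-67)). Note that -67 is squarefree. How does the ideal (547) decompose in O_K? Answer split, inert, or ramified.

remains prime (inert)

-67 mod 4 = 1, hence disc K = -67 and O_K = ℤ[(1+√-67)/2].
Since gcd(547, -67) = 1 the prime 547 does not ramify.
(-67/547) = 480^273 mod 547 = 546, giving Legendre symbol -1.
(-67/547) = -1, so 547 is inert.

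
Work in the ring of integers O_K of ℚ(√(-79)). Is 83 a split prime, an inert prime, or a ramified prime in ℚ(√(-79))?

Since -79 ≡ 1 mod 4, the ring of integers is ℤ[(1+√-79)/2] with discriminant -79.
Since gcd(83, -79) = 1 the prime 83 does not ramify.
Euler's criterion: (-79)^41 mod 83 = 1. Thus (-79|83) = 1.
d is a quadratic residue mod p, hence 83 splits in O_K.

splits completely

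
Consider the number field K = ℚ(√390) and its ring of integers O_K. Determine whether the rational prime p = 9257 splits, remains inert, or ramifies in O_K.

split

d = 390 ≡ 2 (mod 4), so O_K = ℤ[√390] and disc(K) = 4d = 1560.
Since gcd(9257, 1560) = 1 the prime 9257 does not ramify.
(390/9257) = 390^4628 mod 9257 = 1, giving Legendre symbol 1.
(390/9257) = 1, so 9257 splits.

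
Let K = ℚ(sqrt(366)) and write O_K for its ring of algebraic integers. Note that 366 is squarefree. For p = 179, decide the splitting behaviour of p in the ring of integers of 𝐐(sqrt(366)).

inert

Since 366 ≢ 1 mod 4, the ring of integers is ℤ[√366] with discriminant 4·366 = 1464.
disc(K) = 1464 is not divisible by 179; 179 is unramified.
(366/179) = 8^89 mod 179 = 178, giving Legendre symbol -1.
d is a non-residue mod p, hence 179 remains inert in O_K.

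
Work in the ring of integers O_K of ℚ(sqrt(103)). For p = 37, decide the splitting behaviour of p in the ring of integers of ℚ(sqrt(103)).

remains prime (inert)

103 mod 4 = 3, hence disc K = 4·103 = 412 and O_K = ℤ[√103].
disc(K) = 412 is not divisible by 37; 37 is unramified.
(103/37) = 29^18 mod 37 = 36, giving Legendre symbol -1.
d is a non-residue mod p, hence 37 remains inert in O_K.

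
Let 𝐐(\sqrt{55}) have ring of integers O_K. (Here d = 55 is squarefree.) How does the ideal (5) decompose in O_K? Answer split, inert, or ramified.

Since 55 ≢ 1 mod 4, the ring of integers is ℤ[√55] with discriminant 4·55 = 220.
disc(K) = 220 = 5·44, so p = 5 is ramified.

ramifies in O_K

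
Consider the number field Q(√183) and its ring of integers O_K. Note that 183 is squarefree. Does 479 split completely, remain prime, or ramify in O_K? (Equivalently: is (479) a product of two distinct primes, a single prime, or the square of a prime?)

183 mod 4 = 3, hence disc K = 4·183 = 732 and O_K = ℤ[√183].
Since gcd(479, 732) = 1 the prime 479 does not ramify.
Compute (183/479) via Euler: 183^((479-1)/2) mod 479 = 1, so (183/479) = 1.
d is a quadratic residue mod p, hence 479 splits in O_K.

split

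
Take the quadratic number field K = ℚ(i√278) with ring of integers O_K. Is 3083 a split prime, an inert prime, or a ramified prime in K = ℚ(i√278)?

p is inert

d = -278 ≡ 2 (mod 4), so O_K = ℤ[√-278] and disc(K) = 4d = -1112.
Since gcd(3083, -1112) = 1 the prime 3083 does not ramify.
(-278/3083) = 2805^1541 mod 3083 = 3082, giving Legendre symbol -1.
Legendre symbol -1 ⇒ 3083 is inert.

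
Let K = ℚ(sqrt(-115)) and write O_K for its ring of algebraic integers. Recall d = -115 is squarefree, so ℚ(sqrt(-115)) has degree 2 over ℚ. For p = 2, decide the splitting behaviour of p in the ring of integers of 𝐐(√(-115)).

inert — (2) stays prime in O_K

Since -115 ≡ 1 mod 4, the ring of integers is ℤ[(1+√-115)/2] with discriminant -115.
Since gcd(2, -115) = 1 the prime 2 does not ramify.
d ≡ 5 (mod 8); the supplementary law gives 2 inert.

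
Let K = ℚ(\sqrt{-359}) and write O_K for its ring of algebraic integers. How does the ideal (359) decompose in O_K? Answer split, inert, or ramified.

ramifies in O_K

Since -359 ≡ 1 mod 4, the ring of integers is ℤ[(1+√-359)/2] with discriminant -359.
disc(K) = -359 = 359·(-1), so p = 359 is ramified.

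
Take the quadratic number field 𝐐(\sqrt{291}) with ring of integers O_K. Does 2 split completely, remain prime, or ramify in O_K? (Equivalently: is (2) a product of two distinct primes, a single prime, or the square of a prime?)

d = 291 ≡ 3 (mod 4), so O_K = ℤ[√291] and disc(K) = 4d = 1164.
Ramification test: 2 | 1164. The prime 2 ramifies in K.

p ramifies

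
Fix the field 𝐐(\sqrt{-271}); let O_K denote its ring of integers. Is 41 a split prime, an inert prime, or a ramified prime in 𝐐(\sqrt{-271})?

-271 mod 4 = 1, hence disc K = -271 and O_K = ℤ[(1+√-271)/2].
41 ∤ -271, so 41 is unramified.
Compute (-271/41) via Euler: 16^((41-1)/2) mod 41 = 1, so (-271/41) = 1.
(-271/41) = 1, so 41 splits.

split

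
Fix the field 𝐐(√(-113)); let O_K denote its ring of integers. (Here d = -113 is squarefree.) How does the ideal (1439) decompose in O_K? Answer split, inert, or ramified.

inert

Since -113 ≢ 1 mod 4, the ring of integers is ℤ[√-113] with discriminant 4·(-113) = -452.
disc(K) = -452 is not divisible by 1439; 1439 is unramified.
Compute (-113/1439) via Euler: 1326^((1439-1)/2) mod 1439 = 1438, so (-113/1439) = -1.
d is a non-residue mod p, hence 1439 remains inert in O_K.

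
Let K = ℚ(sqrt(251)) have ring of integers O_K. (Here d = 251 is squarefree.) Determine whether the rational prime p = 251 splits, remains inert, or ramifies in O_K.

Since 251 ≢ 1 mod 4, the ring of integers is ℤ[√251] with discriminant 4·251 = 1004.
Ramification test: 251 | 1004. The prime 251 ramifies in K.

ramified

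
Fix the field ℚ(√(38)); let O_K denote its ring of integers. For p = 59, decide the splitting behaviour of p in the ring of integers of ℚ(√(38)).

inert

d = 38 ≡ 2 (mod 4), so O_K = ℤ[√38] and disc(K) = 4d = 152.
Since gcd(59, 152) = 1 the prime 59 does not ramify.
Euler's criterion: 38^29 mod 59 = 58. Thus (38|59) = -1.
(38/59) = -1, so 59 is inert.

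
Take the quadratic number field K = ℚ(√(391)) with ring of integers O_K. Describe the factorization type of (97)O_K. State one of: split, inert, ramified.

Since 391 ≢ 1 mod 4, the ring of integers is ℤ[√391] with discriminant 4·391 = 1564.
Since gcd(97, 1564) = 1 the prime 97 does not ramify.
(391/97) = 3^48 mod 97 = 1, giving Legendre symbol 1.
(391/97) = 1, so 97 splits.

split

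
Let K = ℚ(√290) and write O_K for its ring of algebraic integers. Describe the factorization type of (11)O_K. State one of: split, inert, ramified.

290 mod 4 = 2, hence disc K = 4·290 = 1160 and O_K = ℤ[√290].
disc(K) = 1160 is not divisible by 11; 11 is unramified.
Legendre symbol by Euler's criterion: (290/11) ≡ 290^5 ≡ 1 (mod 11), i.e. (290/11) = 1.
(290/11) = 1, so 11 splits.

split — (11) = 𝔭₁𝔭₂ with 𝔭₁ ≠ 𝔭₂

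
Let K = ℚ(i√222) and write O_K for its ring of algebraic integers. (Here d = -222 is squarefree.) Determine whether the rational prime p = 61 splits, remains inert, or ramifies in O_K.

d = -222 ≡ 2 (mod 4), so O_K = ℤ[√-222] and disc(K) = 4d = -888.
61 ∤ -888, so 61 is unramified.
Legendre symbol by Euler's criterion: (-222/61) ≡ (-222)^30 ≡ 1 (mod 61), i.e. (-222/61) = 1.
d is a quadratic residue mod p, hence 61 splits in O_K.

split — (61) = 𝔭₁𝔭₂ with 𝔭₁ ≠ 𝔭₂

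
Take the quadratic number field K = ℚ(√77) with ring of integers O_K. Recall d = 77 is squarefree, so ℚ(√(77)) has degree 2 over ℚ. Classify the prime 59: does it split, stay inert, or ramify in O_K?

p is inert

Since 77 ≡ 1 mod 4, the ring of integers is ℤ[(1+√77)/2] with discriminant 77.
Since gcd(59, 77) = 1 the prime 59 does not ramify.
Euler's criterion: 77^29 mod 59 = 58. Thus (77|59) = -1.
Legendre symbol -1 ⇒ 59 is inert.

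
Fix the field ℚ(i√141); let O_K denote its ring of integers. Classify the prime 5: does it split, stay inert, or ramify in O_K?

5 splits in O_K

-141 mod 4 = 3, hence disc K = 4·(-141) = -564 and O_K = ℤ[√-141].
disc(K) = -564 is not divisible by 5; 5 is unramified.
(-141/5) = 4^2 mod 5 = 1, giving Legendre symbol 1.
(-141/5) = 1, so 5 splits.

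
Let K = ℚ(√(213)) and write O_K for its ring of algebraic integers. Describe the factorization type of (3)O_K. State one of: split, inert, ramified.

ramifies in O_K

d = 213 ≡ 1 (mod 4), so O_K = ℤ[(1+√213)/2] and disc(K) = d = 213.
disc(K) = 213 = 3·71, so p = 3 is ramified.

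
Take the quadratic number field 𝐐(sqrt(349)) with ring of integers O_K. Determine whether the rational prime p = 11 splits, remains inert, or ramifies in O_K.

d = 349 ≡ 1 (mod 4), so O_K = ℤ[(1+√349)/2] and disc(K) = d = 349.
Since gcd(11, 349) = 1 the prime 11 does not ramify.
Legendre symbol by Euler's criterion: (349/11) ≡ 349^5 ≡ 10 (mod 11), i.e. (349/11) = -1.
d is a non-residue mod p, hence 11 remains inert in O_K.

p is inert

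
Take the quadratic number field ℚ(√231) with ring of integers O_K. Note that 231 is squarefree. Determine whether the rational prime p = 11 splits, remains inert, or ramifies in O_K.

ramifies in O_K

d = 231 ≡ 3 (mod 4), so O_K = ℤ[√231] and disc(K) = 4d = 924.
11 divides disc(K) = 924, so 11 ramifies.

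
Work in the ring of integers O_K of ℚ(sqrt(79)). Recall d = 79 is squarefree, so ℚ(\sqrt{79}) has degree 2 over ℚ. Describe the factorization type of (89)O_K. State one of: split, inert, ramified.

split — (89) = 𝔭₁𝔭₂ with 𝔭₁ ≠ 𝔭₂

d = 79 ≡ 3 (mod 4), so O_K = ℤ[√79] and disc(K) = 4d = 316.
disc(K) = 316 is not divisible by 89; 89 is unramified.
(79/89) = 79^44 mod 89 = 1, giving Legendre symbol 1.
Legendre symbol 1 ⇒ 89 is split.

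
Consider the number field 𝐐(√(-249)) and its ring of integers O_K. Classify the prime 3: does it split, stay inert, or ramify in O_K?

-249 mod 4 = 3, hence disc K = 4·(-249) = -996 and O_K = ℤ[√-249].
disc(K) = -996 = 3·(-332), so p = 3 is ramified.

ramified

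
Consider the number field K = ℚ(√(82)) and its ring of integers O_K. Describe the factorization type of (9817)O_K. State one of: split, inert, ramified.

Since 82 ≢ 1 mod 4, the ring of integers is ℤ[√82] with discriminant 4·82 = 328.
Since gcd(9817, 328) = 1 the prime 9817 does not ramify.
Euler's criterion: 82^4908 mod 9817 = 1. Thus (82|9817) = 1.
Legendre symbol 1 ⇒ 9817 is split.

p splits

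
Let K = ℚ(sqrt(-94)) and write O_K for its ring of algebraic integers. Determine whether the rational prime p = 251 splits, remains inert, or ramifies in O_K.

inert

Since -94 ≢ 1 mod 4, the ring of integers is ℤ[√-94] with discriminant 4·(-94) = -376.
Since gcd(251, -376) = 1 the prime 251 does not ramify.
Legendre symbol by Euler's criterion: (-94/251) ≡ (-94)^125 ≡ 250 (mod 251), i.e. (-94/251) = -1.
d is a non-residue mod p, hence 251 remains inert in O_K.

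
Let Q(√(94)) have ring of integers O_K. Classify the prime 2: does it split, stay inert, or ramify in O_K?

ramified

94 mod 4 = 2, hence disc K = 4·94 = 376 and O_K = ℤ[√94].
disc(K) = 376 = 2·188, so p = 2 is ramified.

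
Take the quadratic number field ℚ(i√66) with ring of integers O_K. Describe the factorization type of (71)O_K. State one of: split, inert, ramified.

d = -66 ≡ 2 (mod 4), so O_K = ℤ[√-66] and disc(K) = 4d = -264.
Since gcd(71, -264) = 1 the prime 71 does not ramify.
Legendre symbol by Euler's criterion: (-66/71) ≡ (-66)^35 ≡ 1 (mod 71), i.e. (-66/71) = 1.
d is a quadratic residue mod p, hence 71 splits in O_K.

p splits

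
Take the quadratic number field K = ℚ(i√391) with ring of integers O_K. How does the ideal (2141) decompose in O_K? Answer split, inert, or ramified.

-391 mod 4 = 1, hence disc K = -391 and O_K = ℤ[(1+√-391)/2].
disc(K) = -391 is not divisible by 2141; 2141 is unramified.
Compute (-391/2141) via Euler: 1750^((2141-1)/2) mod 2141 = 1, so (-391/2141) = 1.
d is a quadratic residue mod p, hence 2141 splits in O_K.

2141 splits in O_K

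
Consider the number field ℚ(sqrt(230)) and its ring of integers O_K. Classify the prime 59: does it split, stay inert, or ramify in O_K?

split — (59) = 𝔭₁𝔭₂ with 𝔭₁ ≠ 𝔭₂

d = 230 ≡ 2 (mod 4), so O_K = ℤ[√230] and disc(K) = 4d = 920.
59 ∤ 920, so 59 is unramified.
Euler's criterion: 230^29 mod 59 = 1. Thus (230|59) = 1.
(230/59) = 1, so 59 splits.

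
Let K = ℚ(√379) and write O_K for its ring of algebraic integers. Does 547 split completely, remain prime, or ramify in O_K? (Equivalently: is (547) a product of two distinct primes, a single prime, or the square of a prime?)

Since 379 ≢ 1 mod 4, the ring of integers is ℤ[√379] with discriminant 4·379 = 1516.
disc(K) = 1516 is not divisible by 547; 547 is unramified.
Compute (379/547) via Euler: 379^((547-1)/2) mod 547 = 1, so (379/547) = 1.
Legendre symbol 1 ⇒ 547 is split.

547 splits in O_K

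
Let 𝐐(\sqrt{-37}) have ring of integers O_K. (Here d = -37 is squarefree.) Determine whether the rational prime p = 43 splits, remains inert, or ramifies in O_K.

-37 mod 4 = 3, hence disc K = 4·(-37) = -148 and O_K = ℤ[√-37].
Since gcd(43, -148) = 1 the prime 43 does not ramify.
Euler's criterion: (-37)^21 mod 43 = 1. Thus (-37|43) = 1.
Legendre symbol 1 ⇒ 43 is split.

p splits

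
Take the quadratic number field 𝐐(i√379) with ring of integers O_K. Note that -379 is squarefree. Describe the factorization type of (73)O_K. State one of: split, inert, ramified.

d = -379 ≡ 1 (mod 4), so O_K = ℤ[(1+√-379)/2] and disc(K) = d = -379.
73 ∤ -379, so 73 is unramified.
Legendre symbol by Euler's criterion: (-379/73) ≡ (-379)^36 ≡ 72 (mod 73), i.e. (-379/73) = -1.
(-379/73) = -1, so 73 is inert.

p is inert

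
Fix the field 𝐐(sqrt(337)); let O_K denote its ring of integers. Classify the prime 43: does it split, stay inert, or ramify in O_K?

d = 337 ≡ 1 (mod 4), so O_K = ℤ[(1+√337)/2] and disc(K) = d = 337.
Since gcd(43, 337) = 1 the prime 43 does not ramify.
Compute (337/43) via Euler: 36^((43-1)/2) mod 43 = 1, so (337/43) = 1.
d is a quadratic residue mod p, hence 43 splits in O_K.

split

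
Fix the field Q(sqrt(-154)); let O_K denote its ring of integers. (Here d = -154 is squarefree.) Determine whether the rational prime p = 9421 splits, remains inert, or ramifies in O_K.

p splits

Since -154 ≢ 1 mod 4, the ring of integers is ℤ[√-154] with discriminant 4·(-154) = -616.
9421 ∤ -616, so 9421 is unramified.
Compute (-154/9421) via Euler: 9267^((9421-1)/2) mod 9421 = 1, so (-154/9421) = 1.
d is a quadratic residue mod p, hence 9421 splits in O_K.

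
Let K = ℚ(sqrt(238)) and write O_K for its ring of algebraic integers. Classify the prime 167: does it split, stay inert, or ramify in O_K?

238 mod 4 = 2, hence disc K = 4·238 = 952 and O_K = ℤ[√238].
Since gcd(167, 952) = 1 the prime 167 does not ramify.
Euler's criterion: 238^83 mod 167 = 166. Thus (238|167) = -1.
d is a non-residue mod p, hence 167 remains inert in O_K.

inert — (167) stays prime in O_K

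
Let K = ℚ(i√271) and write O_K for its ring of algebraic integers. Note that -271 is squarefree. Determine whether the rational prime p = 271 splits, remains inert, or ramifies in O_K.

ramified — (271) = 𝔭²

d = -271 ≡ 1 (mod 4), so O_K = ℤ[(1+√-271)/2] and disc(K) = d = -271.
271 divides disc(K) = -271, so 271 ramifies.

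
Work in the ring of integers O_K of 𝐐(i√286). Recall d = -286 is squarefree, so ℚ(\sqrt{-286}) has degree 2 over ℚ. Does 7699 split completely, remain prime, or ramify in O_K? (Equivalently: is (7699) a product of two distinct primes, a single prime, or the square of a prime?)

d = -286 ≡ 2 (mod 4), so O_K = ℤ[√-286] and disc(K) = 4d = -1144.
disc(K) = -1144 is not divisible by 7699; 7699 is unramified.
(-286/7699) = 7413^3849 mod 7699 = 1, giving Legendre symbol 1.
Legendre symbol 1 ⇒ 7699 is split.

7699 splits in O_K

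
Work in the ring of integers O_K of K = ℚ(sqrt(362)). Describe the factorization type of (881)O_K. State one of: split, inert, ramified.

881 remains inert

362 mod 4 = 2, hence disc K = 4·362 = 1448 and O_K = ℤ[√362].
Since gcd(881, 1448) = 1 the prime 881 does not ramify.
(362/881) = 362^440 mod 881 = 880, giving Legendre symbol -1.
d is a non-residue mod p, hence 881 remains inert in O_K.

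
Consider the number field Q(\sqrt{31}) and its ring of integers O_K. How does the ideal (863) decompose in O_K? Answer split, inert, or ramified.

splits completely

Since 31 ≢ 1 mod 4, the ring of integers is ℤ[√31] with discriminant 4·31 = 124.
863 ∤ 124, so 863 is unramified.
Euler's criterion: 31^431 mod 863 = 1. Thus (31|863) = 1.
d is a quadratic residue mod p, hence 863 splits in O_K.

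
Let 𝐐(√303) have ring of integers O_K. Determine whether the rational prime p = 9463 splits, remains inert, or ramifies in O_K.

9463 remains inert

Since 303 ≢ 1 mod 4, the ring of integers is ℤ[√303] with discriminant 4·303 = 1212.
disc(K) = 1212 is not divisible by 9463; 9463 is unramified.
(303/9463) = 303^4731 mod 9463 = 9462, giving Legendre symbol -1.
d is a non-residue mod p, hence 9463 remains inert in O_K.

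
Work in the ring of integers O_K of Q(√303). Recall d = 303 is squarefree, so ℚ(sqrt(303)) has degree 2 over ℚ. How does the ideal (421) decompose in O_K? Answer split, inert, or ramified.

Since 303 ≢ 1 mod 4, the ring of integers is ℤ[√303] with discriminant 4·303 = 1212.
disc(K) = 1212 is not divisible by 421; 421 is unramified.
(303/421) = 303^210 mod 421 = 1, giving Legendre symbol 1.
(303/421) = 1, so 421 splits.

421 splits in O_K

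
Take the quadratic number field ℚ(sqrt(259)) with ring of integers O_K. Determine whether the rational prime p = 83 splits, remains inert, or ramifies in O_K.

d = 259 ≡ 3 (mod 4), so O_K = ℤ[√259] and disc(K) = 4d = 1036.
83 ∤ 1036, so 83 is unramified.
Euler's criterion: 259^41 mod 83 = 1. Thus (259|83) = 1.
d is a quadratic residue mod p, hence 83 splits in O_K.

splits completely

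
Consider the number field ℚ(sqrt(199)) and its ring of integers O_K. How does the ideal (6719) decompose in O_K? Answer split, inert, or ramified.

split

Since 199 ≢ 1 mod 4, the ring of integers is ℤ[√199] with discriminant 4·199 = 796.
disc(K) = 796 is not divisible by 6719; 6719 is unramified.
Compute (199/6719) via Euler: 199^((6719-1)/2) mod 6719 = 1, so (199/6719) = 1.
(199/6719) = 1, so 6719 splits.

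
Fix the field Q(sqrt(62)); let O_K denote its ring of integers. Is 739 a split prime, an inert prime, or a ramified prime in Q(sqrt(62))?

Since 62 ≢ 1 mod 4, the ring of integers is ℤ[√62] with discriminant 4·62 = 248.
Since gcd(739, 248) = 1 the prime 739 does not ramify.
Legendre symbol by Euler's criterion: (62/739) ≡ 62^369 ≡ 738 (mod 739), i.e. (62/739) = -1.
d is a non-residue mod p, hence 739 remains inert in O_K.

inert — (739) stays prime in O_K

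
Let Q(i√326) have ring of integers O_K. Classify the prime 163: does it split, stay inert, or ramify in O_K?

ramified — (163) = 𝔭²

Since -326 ≢ 1 mod 4, the ring of integers is ℤ[√-326] with discriminant 4·(-326) = -1304.
disc(K) = -1304 = 163·(-8), so p = 163 is ramified.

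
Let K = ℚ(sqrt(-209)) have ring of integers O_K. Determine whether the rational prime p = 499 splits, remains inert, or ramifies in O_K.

-209 mod 4 = 3, hence disc K = 4·(-209) = -836 and O_K = ℤ[√-209].
499 ∤ -836, so 499 is unramified.
Compute (-209/499) via Euler: 290^((499-1)/2) mod 499 = 498, so (-209/499) = -1.
Legendre symbol -1 ⇒ 499 is inert.

remains prime (inert)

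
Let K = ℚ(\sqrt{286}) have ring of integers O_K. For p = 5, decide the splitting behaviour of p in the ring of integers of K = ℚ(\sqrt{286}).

286 mod 4 = 2, hence disc K = 4·286 = 1144 and O_K = ℤ[√286].
Since gcd(5, 1144) = 1 the prime 5 does not ramify.
Legendre symbol by Euler's criterion: (286/5) ≡ 286^2 ≡ 1 (mod 5), i.e. (286/5) = 1.
Legendre symbol 1 ⇒ 5 is split.

p splits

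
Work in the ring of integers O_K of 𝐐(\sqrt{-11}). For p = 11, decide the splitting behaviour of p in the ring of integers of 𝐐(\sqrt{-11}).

-11 mod 4 = 1, hence disc K = -11 and O_K = ℤ[(1+√-11)/2].
disc(K) = -11 = 11·(-1), so p = 11 is ramified.

ramified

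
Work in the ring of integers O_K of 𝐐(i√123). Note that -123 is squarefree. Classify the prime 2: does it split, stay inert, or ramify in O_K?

-123 mod 4 = 1, hence disc K = -123 and O_K = ℤ[(1+√-123)/2].
disc(K) = -123 is not divisible by 2; 2 is unramified.
For p = 2 with d ≡ 1 (mod 4): d mod 8 = 5, so 2 is inert.

2 remains inert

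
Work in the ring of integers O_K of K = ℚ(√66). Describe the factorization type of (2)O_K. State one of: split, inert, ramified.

p ramifies

Since 66 ≢ 1 mod 4, the ring of integers is ℤ[√66] with discriminant 4·66 = 264.
disc(K) = 264 = 2·132, so p = 2 is ramified.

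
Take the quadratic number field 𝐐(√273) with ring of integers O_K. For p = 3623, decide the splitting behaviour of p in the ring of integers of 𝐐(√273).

d = 273 ≡ 1 (mod 4), so O_K = ℤ[(1+√273)/2] and disc(K) = d = 273.
disc(K) = 273 is not divisible by 3623; 3623 is unramified.
Euler's criterion: 273^1811 mod 3623 = 3622. Thus (273|3623) = -1.
Legendre symbol -1 ⇒ 3623 is inert.

remains prime (inert)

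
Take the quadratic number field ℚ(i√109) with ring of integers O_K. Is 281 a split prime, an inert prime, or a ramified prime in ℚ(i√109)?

p splits

Since -109 ≢ 1 mod 4, the ring of integers is ℤ[√-109] with discriminant 4·(-109) = -436.
281 ∤ -436, so 281 is unramified.
Compute (-109/281) via Euler: 172^((281-1)/2) mod 281 = 1, so (-109/281) = 1.
(-109/281) = 1, so 281 splits.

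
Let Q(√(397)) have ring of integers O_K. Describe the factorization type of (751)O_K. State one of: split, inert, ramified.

p splits

Since 397 ≡ 1 mod 4, the ring of integers is ℤ[(1+√397)/2] with discriminant 397.
Since gcd(751, 397) = 1 the prime 751 does not ramify.
Euler's criterion: 397^375 mod 751 = 1. Thus (397|751) = 1.
(397/751) = 1, so 751 splits.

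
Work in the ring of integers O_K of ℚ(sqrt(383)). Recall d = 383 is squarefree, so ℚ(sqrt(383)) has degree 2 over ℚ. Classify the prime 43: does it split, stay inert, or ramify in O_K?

Since 383 ≢ 1 mod 4, the ring of integers is ℤ[√383] with discriminant 4·383 = 1532.
Since gcd(43, 1532) = 1 the prime 43 does not ramify.
Euler's criterion: 383^21 mod 43 = 42. Thus (383|43) = -1.
Legendre symbol -1 ⇒ 43 is inert.

inert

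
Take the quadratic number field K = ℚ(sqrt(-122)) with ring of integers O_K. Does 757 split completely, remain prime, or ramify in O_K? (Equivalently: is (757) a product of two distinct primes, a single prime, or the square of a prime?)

d = -122 ≡ 2 (mod 4), so O_K = ℤ[√-122] and disc(K) = 4d = -488.
disc(K) = -488 is not divisible by 757; 757 is unramified.
Compute (-122/757) via Euler: 635^((757-1)/2) mod 757 = 756, so (-122/757) = -1.
Legendre symbol -1 ⇒ 757 is inert.

inert — (757) stays prime in O_K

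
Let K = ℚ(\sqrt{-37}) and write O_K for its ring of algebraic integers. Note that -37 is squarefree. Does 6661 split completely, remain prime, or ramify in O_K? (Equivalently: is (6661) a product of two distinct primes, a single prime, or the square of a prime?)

Since -37 ≢ 1 mod 4, the ring of integers is ℤ[√-37] with discriminant 4·(-37) = -148.
Since gcd(6661, -148) = 1 the prime 6661 does not ramify.
Legendre symbol by Euler's criterion: (-37/6661) ≡ (-37)^3330 ≡ 1 (mod 6661), i.e. (-37/6661) = 1.
Legendre symbol 1 ⇒ 6661 is split.

p splits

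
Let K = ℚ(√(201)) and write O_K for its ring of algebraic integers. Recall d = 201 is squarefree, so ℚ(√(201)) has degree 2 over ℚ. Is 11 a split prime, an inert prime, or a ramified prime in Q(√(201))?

Since 201 ≡ 1 mod 4, the ring of integers is ℤ[(1+√201)/2] with discriminant 201.
11 ∤ 201, so 11 is unramified.
(201/11) = 3^5 mod 11 = 1, giving Legendre symbol 1.
d is a quadratic residue mod p, hence 11 splits in O_K.

splits completely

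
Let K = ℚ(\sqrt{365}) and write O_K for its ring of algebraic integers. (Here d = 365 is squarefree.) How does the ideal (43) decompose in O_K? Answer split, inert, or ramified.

d = 365 ≡ 1 (mod 4), so O_K = ℤ[(1+√365)/2] and disc(K) = d = 365.
disc(K) = 365 is not divisible by 43; 43 is unramified.
(365/43) = 21^21 mod 43 = 1, giving Legendre symbol 1.
Legendre symbol 1 ⇒ 43 is split.

split — (43) = 𝔭₁𝔭₂ with 𝔭₁ ≠ 𝔭₂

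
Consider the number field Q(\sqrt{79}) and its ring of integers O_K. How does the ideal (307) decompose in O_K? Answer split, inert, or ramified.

p splits

d = 79 ≡ 3 (mod 4), so O_K = ℤ[√79] and disc(K) = 4d = 316.
Since gcd(307, 316) = 1 the prime 307 does not ramify.
Compute (79/307) via Euler: 79^((307-1)/2) mod 307 = 1, so (79/307) = 1.
(79/307) = 1, so 307 splits.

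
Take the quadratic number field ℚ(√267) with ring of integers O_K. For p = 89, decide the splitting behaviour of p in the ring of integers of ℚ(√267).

89 is ramified

Since 267 ≢ 1 mod 4, the ring of integers is ℤ[√267] with discriminant 4·267 = 1068.
Ramification test: 89 | 1068. The prime 89 ramifies in K.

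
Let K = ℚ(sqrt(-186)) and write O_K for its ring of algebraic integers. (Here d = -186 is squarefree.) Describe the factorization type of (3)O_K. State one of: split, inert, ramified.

ramified — (3) = 𝔭²

-186 mod 4 = 2, hence disc K = 4·(-186) = -744 and O_K = ℤ[√-186].
disc(K) = -744 = 3·(-248), so p = 3 is ramified.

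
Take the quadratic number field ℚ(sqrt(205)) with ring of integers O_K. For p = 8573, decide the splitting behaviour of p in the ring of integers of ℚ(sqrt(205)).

205 mod 4 = 1, hence disc K = 205 and O_K = ℤ[(1+√205)/2].
Since gcd(8573, 205) = 1 the prime 8573 does not ramify.
Legendre symbol by Euler's criterion: (205/8573) ≡ 205^4286 ≡ 8572 (mod 8573), i.e. (205/8573) = -1.
d is a non-residue mod p, hence 8573 remains inert in O_K.

inert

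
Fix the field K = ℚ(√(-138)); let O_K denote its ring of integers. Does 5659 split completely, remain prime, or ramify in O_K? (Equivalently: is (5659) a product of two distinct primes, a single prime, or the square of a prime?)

-138 mod 4 = 2, hence disc K = 4·(-138) = -552 and O_K = ℤ[√-138].
disc(K) = -552 is not divisible by 5659; 5659 is unramified.
Compute (-138/5659) via Euler: 5521^((5659-1)/2) mod 5659 = 1, so (-138/5659) = 1.
d is a quadratic residue mod p, hence 5659 splits in O_K.

splits completely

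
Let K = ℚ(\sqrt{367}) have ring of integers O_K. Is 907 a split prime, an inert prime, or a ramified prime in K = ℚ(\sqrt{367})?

Since 367 ≢ 1 mod 4, the ring of integers is ℤ[√367] with discriminant 4·367 = 1468.
907 ∤ 1468, so 907 is unramified.
Euler's criterion: 367^453 mod 907 = 906. Thus (367|907) = -1.
d is a non-residue mod p, hence 907 remains inert in O_K.

remains prime (inert)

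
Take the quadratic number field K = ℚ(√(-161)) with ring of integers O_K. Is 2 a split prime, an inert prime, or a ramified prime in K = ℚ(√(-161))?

d = -161 ≡ 3 (mod 4), so O_K = ℤ[√-161] and disc(K) = 4d = -644.
2 divides disc(K) = -644, so 2 ramifies.

p ramifies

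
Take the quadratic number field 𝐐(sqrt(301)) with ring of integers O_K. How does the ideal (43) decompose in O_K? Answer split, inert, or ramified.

301 mod 4 = 1, hence disc K = 301 and O_K = ℤ[(1+√301)/2].
disc(K) = 301 = 43·7, so p = 43 is ramified.

43 is ramified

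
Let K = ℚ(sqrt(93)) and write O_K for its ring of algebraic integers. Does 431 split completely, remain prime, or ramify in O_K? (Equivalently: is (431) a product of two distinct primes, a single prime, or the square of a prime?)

inert

93 mod 4 = 1, hence disc K = 93 and O_K = ℤ[(1+√93)/2].
431 ∤ 93, so 431 is unramified.
(93/431) = 93^215 mod 431 = 430, giving Legendre symbol -1.
Legendre symbol -1 ⇒ 431 is inert.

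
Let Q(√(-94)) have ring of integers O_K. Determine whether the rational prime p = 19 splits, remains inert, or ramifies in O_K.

-94 mod 4 = 2, hence disc K = 4·(-94) = -376 and O_K = ℤ[√-94].
19 ∤ -376, so 19 is unramified.
Legendre symbol by Euler's criterion: (-94/19) ≡ (-94)^9 ≡ 1 (mod 19), i.e. (-94/19) = 1.
(-94/19) = 1, so 19 splits.

19 splits in O_K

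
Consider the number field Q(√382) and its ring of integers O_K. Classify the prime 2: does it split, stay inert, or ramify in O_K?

Since 382 ≢ 1 mod 4, the ring of integers is ℤ[√382] with discriminant 4·382 = 1528.
Ramification test: 2 | 1528. The prime 2 ramifies in K.

ramified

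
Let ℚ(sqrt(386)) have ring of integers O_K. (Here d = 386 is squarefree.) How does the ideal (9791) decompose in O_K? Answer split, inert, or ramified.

inert

Since 386 ≢ 1 mod 4, the ring of integers is ℤ[√386] with discriminant 4·386 = 1544.
9791 ∤ 1544, so 9791 is unramified.
Euler's criterion: 386^4895 mod 9791 = 9790. Thus (386|9791) = -1.
d is a non-residue mod p, hence 9791 remains inert in O_K.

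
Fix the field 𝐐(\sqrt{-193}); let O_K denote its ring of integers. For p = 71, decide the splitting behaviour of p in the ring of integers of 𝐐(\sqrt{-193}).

split — (71) = 𝔭₁𝔭₂ with 𝔭₁ ≠ 𝔭₂

-193 mod 4 = 3, hence disc K = 4·(-193) = -772 and O_K = ℤ[√-193].
disc(K) = -772 is not divisible by 71; 71 is unramified.
Compute (-193/71) via Euler: 20^((71-1)/2) mod 71 = 1, so (-193/71) = 1.
d is a quadratic residue mod p, hence 71 splits in O_K.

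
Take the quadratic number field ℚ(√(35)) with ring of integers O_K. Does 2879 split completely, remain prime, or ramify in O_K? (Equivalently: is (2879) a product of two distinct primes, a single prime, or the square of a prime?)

35 mod 4 = 3, hence disc K = 4·35 = 140 and O_K = ℤ[√35].
2879 ∤ 140, so 2879 is unramified.
Compute (35/2879) via Euler: 35^((2879-1)/2) mod 2879 = 2878, so (35/2879) = -1.
Legendre symbol -1 ⇒ 2879 is inert.

inert — (2879) stays prime in O_K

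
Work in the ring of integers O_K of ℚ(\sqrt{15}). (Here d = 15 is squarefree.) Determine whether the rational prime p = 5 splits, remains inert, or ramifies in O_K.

ramified — (5) = 𝔭²

Since 15 ≢ 1 mod 4, the ring of integers is ℤ[√15] with discriminant 4·15 = 60.
disc(K) = 60 = 5·12, so p = 5 is ramified.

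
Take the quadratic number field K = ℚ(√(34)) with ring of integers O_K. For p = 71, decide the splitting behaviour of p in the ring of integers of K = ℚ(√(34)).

Since 34 ≢ 1 mod 4, the ring of integers is ℤ[√34] with discriminant 4·34 = 136.
71 ∤ 136, so 71 is unramified.
Legendre symbol by Euler's criterion: (34/71) ≡ 34^35 ≡ 70 (mod 71), i.e. (34/71) = -1.
Legendre symbol -1 ⇒ 71 is inert.

inert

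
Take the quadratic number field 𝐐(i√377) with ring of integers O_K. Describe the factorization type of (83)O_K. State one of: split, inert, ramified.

split — (83) = 𝔭₁𝔭₂ with 𝔭₁ ≠ 𝔭₂

-377 mod 4 = 3, hence disc K = 4·(-377) = -1508 and O_K = ℤ[√-377].
83 ∤ -1508, so 83 is unramified.
Compute (-377/83) via Euler: 38^((83-1)/2) mod 83 = 1, so (-377/83) = 1.
d is a quadratic residue mod p, hence 83 splits in O_K.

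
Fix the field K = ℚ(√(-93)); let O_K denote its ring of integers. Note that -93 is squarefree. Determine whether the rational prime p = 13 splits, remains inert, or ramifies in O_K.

p is inert

Since -93 ≢ 1 mod 4, the ring of integers is ℤ[√-93] with discriminant 4·(-93) = -372.
Since gcd(13, -372) = 1 the prime 13 does not ramify.
(-93/13) = 11^6 mod 13 = 12, giving Legendre symbol -1.
(-93/13) = -1, so 13 is inert.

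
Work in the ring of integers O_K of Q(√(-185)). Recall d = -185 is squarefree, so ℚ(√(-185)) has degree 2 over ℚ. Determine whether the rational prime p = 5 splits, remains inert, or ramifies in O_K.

-185 mod 4 = 3, hence disc K = 4·(-185) = -740 and O_K = ℤ[√-185].
5 divides disc(K) = -740, so 5 ramifies.

ramified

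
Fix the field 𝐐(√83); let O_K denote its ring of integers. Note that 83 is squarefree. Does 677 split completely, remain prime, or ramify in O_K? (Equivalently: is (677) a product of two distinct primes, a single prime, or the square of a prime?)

83 mod 4 = 3, hence disc K = 4·83 = 332 and O_K = ℤ[√83].
Since gcd(677, 332) = 1 the prime 677 does not ramify.
Euler's criterion: 83^338 mod 677 = 676. Thus (83|677) = -1.
Legendre symbol -1 ⇒ 677 is inert.

remains prime (inert)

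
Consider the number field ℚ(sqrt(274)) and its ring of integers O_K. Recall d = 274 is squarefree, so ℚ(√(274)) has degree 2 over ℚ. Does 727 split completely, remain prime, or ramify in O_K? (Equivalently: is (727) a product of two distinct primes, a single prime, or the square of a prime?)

274 mod 4 = 2, hence disc K = 4·274 = 1096 and O_K = ℤ[√274].
disc(K) = 1096 is not divisible by 727; 727 is unramified.
Compute (274/727) via Euler: 274^((727-1)/2) mod 727 = 726, so (274/727) = -1.
(274/727) = -1, so 727 is inert.

inert — (727) stays prime in O_K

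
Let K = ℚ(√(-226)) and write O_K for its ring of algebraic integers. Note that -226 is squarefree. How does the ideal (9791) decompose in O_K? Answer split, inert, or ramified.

-226 mod 4 = 2, hence disc K = 4·(-226) = -904 and O_K = ℤ[√-226].
Since gcd(9791, -904) = 1 the prime 9791 does not ramify.
(-226/9791) = 9565^4895 mod 9791 = 1, giving Legendre symbol 1.
(-226/9791) = 1, so 9791 splits.

split — (9791) = 𝔭₁𝔭₂ with 𝔭₁ ≠ 𝔭₂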